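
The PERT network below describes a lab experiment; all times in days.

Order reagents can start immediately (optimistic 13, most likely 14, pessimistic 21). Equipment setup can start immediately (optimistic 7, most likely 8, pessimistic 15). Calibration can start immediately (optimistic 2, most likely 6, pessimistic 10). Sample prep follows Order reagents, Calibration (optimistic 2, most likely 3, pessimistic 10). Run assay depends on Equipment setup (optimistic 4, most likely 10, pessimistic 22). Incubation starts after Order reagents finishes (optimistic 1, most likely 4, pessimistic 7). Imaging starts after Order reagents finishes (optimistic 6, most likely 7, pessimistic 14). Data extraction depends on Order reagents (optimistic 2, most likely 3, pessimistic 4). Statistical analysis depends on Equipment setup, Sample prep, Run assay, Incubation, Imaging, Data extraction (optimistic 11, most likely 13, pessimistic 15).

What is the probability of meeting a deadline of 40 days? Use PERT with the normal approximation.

0.977

te_Order reagents = (13 + 4·14 + 21)/6 = 90/6 = 15; σ²_Order reagents = ((21−13)/6)² = 1.778
te_Equipment setup = (7 + 4·8 + 15)/6 = 54/6 = 9; σ²_Equipment setup = ((15−7)/6)² = 1.778
te_Calibration = (2 + 4·6 + 10)/6 = 36/6 = 6; σ²_Calibration = ((10−2)/6)² = 1.778
te_Sample prep = (2 + 4·3 + 10)/6 = 24/6 = 4; σ²_Sample prep = ((10−2)/6)² = 1.778
te_Run assay = (4 + 4·10 + 22)/6 = 66/6 = 11; σ²_Run assay = ((22−4)/6)² = 9.000
te_Incubation = (1 + 4·4 + 7)/6 = 24/6 = 4; σ²_Incubation = ((7−1)/6)² = 1.000
te_Imaging = (6 + 4·7 + 14)/6 = 48/6 = 8; σ²_Imaging = ((14−6)/6)² = 1.778
te_Data extraction = (2 + 4·3 + 4)/6 = 18/6 = 3; σ²_Data extraction = ((4−2)/6)² = 0.111
te_Statistical analysis = (11 + 4·13 + 15)/6 = 78/6 = 13; σ²_Statistical analysis = ((15−11)/6)² = 0.444

Forward pass:
ES_Order reagents = 0; EF_Order reagents = 15
ES_Equipment setup = 0; EF_Equipment setup = 9
ES_Calibration = 0; EF_Calibration = 6
ES_Sample prep = max(EF_Order reagents=15, EF_Calibration=6) = 15; EF_Sample prep = 15+4 = 19
ES_Run assay = 9; EF_Run assay = 9+11 = 20
ES_Incubation = 15; EF_Incubation = 15+4 = 19
ES_Imaging = 15; EF_Imaging = 15+8 = 23
ES_Data extraction = 15; EF_Data extraction = 15+3 = 18
ES_Statistical analysis = max(EF_Equipment setup=9, EF_Sample prep=19, EF_Run assay=20, EF_Incubation=19, EF_Imaging=23, EF_Data extraction=18) = 23; EF_Statistical analysis = 23+13 = 36
Expected project duration μ = 36 days. Critical path: Order reagents → Imaging → Statistical analysis.

Variance along critical path = 1.778 + 1.778 + 0.444 = 4.000; σ = √4.000 = 2.000 days.
Z = (40 − 36) / 2.000 = 2.000
P(T ≤ 40) = Φ(2.000) ≈ 0.977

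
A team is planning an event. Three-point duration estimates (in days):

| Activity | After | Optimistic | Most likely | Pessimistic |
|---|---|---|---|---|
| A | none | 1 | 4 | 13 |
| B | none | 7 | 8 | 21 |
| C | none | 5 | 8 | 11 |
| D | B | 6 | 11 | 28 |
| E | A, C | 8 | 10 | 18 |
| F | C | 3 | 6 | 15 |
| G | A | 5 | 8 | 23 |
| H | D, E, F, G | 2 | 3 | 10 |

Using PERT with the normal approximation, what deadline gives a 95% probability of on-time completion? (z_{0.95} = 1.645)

34.5 days

te_A = (1 + 4·4 + 13)/6 = 30/6 = 5; σ²_A = ((13−1)/6)² = 4.000
te_B = (7 + 4·8 + 21)/6 = 60/6 = 10; σ²_B = ((21−7)/6)² = 5.444
te_C = (5 + 4·8 + 11)/6 = 48/6 = 8; σ²_C = ((11−5)/6)² = 1.000
te_D = (6 + 4·11 + 28)/6 = 78/6 = 13; σ²_D = ((28−6)/6)² = 13.444
te_E = (8 + 4·10 + 18)/6 = 66/6 = 11; σ²_E = ((18−8)/6)² = 2.778
te_F = (3 + 4·6 + 15)/6 = 42/6 = 7; σ²_F = ((15−3)/6)² = 4.000
te_G = (5 + 4·8 + 23)/6 = 60/6 = 10; σ²_G = ((23−5)/6)² = 9.000
te_H = (2 + 4·3 + 10)/6 = 24/6 = 4; σ²_H = ((10−2)/6)² = 1.778

Forward pass:
ES_A = 0; EF_A = 5
ES_B = 0; EF_B = 10
ES_C = 0; EF_C = 8
ES_D = 10; EF_D = 10+13 = 23
ES_E = max(EF_A=5, EF_C=8) = 8; EF_E = 8+11 = 19
ES_F = 8; EF_F = 8+7 = 15
ES_G = 5; EF_G = 5+10 = 15
ES_H = max(EF_D=23, EF_E=19, EF_F=15, EF_G=15) = 23; EF_H = 23+4 = 27
Expected project duration μ = 27 days. Critical path: B → D → H.

Variance along critical path = 5.444 + 13.444 + 1.778 = 20.667; σ = 4.546 days.
D = μ + z·σ = 27 + 1.645·4.546 = 34.5 days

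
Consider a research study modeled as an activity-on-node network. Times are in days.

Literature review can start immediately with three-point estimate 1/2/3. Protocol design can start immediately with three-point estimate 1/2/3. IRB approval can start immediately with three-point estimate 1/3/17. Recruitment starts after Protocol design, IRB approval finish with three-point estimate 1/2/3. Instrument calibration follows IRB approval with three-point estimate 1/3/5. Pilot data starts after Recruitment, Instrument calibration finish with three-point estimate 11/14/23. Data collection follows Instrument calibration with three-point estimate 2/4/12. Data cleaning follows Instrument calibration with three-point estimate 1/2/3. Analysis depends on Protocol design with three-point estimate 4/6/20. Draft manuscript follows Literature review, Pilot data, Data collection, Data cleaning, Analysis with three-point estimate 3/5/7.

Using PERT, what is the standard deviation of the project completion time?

3.46 days

te_Literature review = (1 + 4·2 + 3)/6 = 12/6 = 2; σ²_Literature review = ((3−1)/6)² = 0.111
te_Protocol design = (1 + 4·2 + 3)/6 = 12/6 = 2; σ²_Protocol design = ((3−1)/6)² = 0.111
te_IRB approval = (1 + 4·3 + 17)/6 = 30/6 = 5; σ²_IRB approval = ((17−1)/6)² = 7.111
te_Recruitment = (1 + 4·2 + 3)/6 = 12/6 = 2; σ²_Recruitment = ((3−1)/6)² = 0.111
te_Instrument calibration = (1 + 4·3 + 5)/6 = 18/6 = 3; σ²_Instrument calibration = ((5−1)/6)² = 0.444
te_Pilot data = (11 + 4·14 + 23)/6 = 90/6 = 15; σ²_Pilot data = ((23−11)/6)² = 4.000
te_Data collection = (2 + 4·4 + 12)/6 = 30/6 = 5; σ²_Data collection = ((12−2)/6)² = 2.778
te_Data cleaning = (1 + 4·2 + 3)/6 = 12/6 = 2; σ²_Data cleaning = ((3−1)/6)² = 0.111
te_Analysis = (4 + 4·6 + 20)/6 = 48/6 = 8; σ²_Analysis = ((20−4)/6)² = 7.111
te_Draft manuscript = (3 + 4·5 + 7)/6 = 30/6 = 5; σ²_Draft manuscript = ((7−3)/6)² = 0.444

Forward pass:
ES_Literature review = 0; EF_Literature review = 2
ES_Protocol design = 0; EF_Protocol design = 2
ES_IRB approval = 0; EF_IRB approval = 5
ES_Recruitment = max(EF_Protocol design=2, EF_IRB approval=5) = 5; EF_Recruitment = 5+2 = 7
ES_Instrument calibration = 5; EF_Instrument calibration = 5+3 = 8
ES_Pilot data = max(EF_Recruitment=7, EF_Instrument calibration=8) = 8; EF_Pilot data = 8+15 = 23
ES_Data collection = 8; EF_Data collection = 8+5 = 13
ES_Data cleaning = 8; EF_Data cleaning = 8+2 = 10
ES_Analysis = 2; EF_Analysis = 2+8 = 10
ES_Draft manuscript = max(EF_Literature review=2, EF_Pilot data=23, EF_Data collection=13, EF_Data cleaning=10, EF_Analysis=10) = 23; EF_Draft manuscript = 23+5 = 28
Expected project duration μ = 28 days. Critical path: IRB approval → Instrument calibration → Pilot data → Draft manuscript.

Variance along critical path = 7.111 + 0.444 + 4.000 + 0.444 = 12.000
σ = √12.000 = 3.464 days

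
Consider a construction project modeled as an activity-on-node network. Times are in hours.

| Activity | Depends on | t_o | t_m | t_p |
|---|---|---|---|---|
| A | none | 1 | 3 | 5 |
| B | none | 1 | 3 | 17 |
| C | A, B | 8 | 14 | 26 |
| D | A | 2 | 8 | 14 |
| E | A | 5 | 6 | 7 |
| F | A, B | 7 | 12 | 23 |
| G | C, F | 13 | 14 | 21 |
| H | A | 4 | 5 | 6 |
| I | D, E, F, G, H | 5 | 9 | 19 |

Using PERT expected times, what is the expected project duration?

te_A = (1 + 4·3 + 5)/6 = 18/6 = 3
te_B = (1 + 4·3 + 17)/6 = 30/6 = 5
te_C = (8 + 4·14 + 26)/6 = 90/6 = 15
te_D = (2 + 4·8 + 14)/6 = 48/6 = 8
te_E = (5 + 4·6 + 7)/6 = 36/6 = 6
te_F = (7 + 4·12 + 23)/6 = 78/6 = 13
te_G = (13 + 4·14 + 21)/6 = 90/6 = 15
te_H = (4 + 4·5 + 6)/6 = 30/6 = 5
te_I = (5 + 4·9 + 19)/6 = 60/6 = 10

Forward pass:
ES_A = 0; EF_A = 3
ES_B = 0; EF_B = 5
ES_C = max(EF_A=3, EF_B=5) = 5; EF_C = 5+15 = 20
ES_D = 3; EF_D = 3+8 = 11
ES_E = 3; EF_E = 3+6 = 9
ES_F = max(EF_A=3, EF_B=5) = 5; EF_F = 5+13 = 18
ES_G = max(EF_C=20, EF_F=18) = 20; EF_G = 20+15 = 35
ES_H = 3; EF_H = 3+5 = 8
ES_I = max(EF_D=11, EF_E=9, EF_F=18, EF_G=35, EF_H=8) = 35; EF_I = 35+10 = 45
Expected project duration μ = 45 hours. Critical path: B → C → G → I.

45 hours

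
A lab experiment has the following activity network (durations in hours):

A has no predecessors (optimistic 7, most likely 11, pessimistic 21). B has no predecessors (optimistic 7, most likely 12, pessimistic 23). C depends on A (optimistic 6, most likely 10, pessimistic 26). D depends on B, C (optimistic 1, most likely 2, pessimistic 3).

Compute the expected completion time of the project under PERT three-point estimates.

te_A = (7 + 4·11 + 21)/6 = 72/6 = 12
te_B = (7 + 4·12 + 23)/6 = 78/6 = 13
te_C = (6 + 4·10 + 26)/6 = 72/6 = 12
te_D = (1 + 4·2 + 3)/6 = 12/6 = 2

Forward pass:
ES_A = 0; EF_A = 12
ES_B = 0; EF_B = 13
ES_C = 12; EF_C = 12+12 = 24
ES_D = max(EF_B=13, EF_C=24) = 24; EF_D = 24+2 = 26
Expected project duration μ = 26 hours. Critical path: A → C → D.

26 hours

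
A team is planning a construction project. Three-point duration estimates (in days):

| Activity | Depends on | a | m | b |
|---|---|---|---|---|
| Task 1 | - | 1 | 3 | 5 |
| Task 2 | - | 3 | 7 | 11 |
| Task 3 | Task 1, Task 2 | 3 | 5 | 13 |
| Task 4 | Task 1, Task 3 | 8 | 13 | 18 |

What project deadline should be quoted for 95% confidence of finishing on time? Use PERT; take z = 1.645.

30.5 days

te_Task 1 = (1 + 4·3 + 5)/6 = 18/6 = 3; σ²_Task 1 = ((5−1)/6)² = 0.444
te_Task 2 = (3 + 4·7 + 11)/6 = 42/6 = 7; σ²_Task 2 = ((11−3)/6)² = 1.778
te_Task 3 = (3 + 4·5 + 13)/6 = 36/6 = 6; σ²_Task 3 = ((13−3)/6)² = 2.778
te_Task 4 = (8 + 4·13 + 18)/6 = 78/6 = 13; σ²_Task 4 = ((18−8)/6)² = 2.778

Forward pass:
ES_Task 1 = 0; EF_Task 1 = 3
ES_Task 2 = 0; EF_Task 2 = 7
ES_Task 3 = max(EF_Task 1=3, EF_Task 2=7) = 7; EF_Task 3 = 7+6 = 13
ES_Task 4 = max(EF_Task 1=3, EF_Task 3=13) = 13; EF_Task 4 = 13+13 = 26
Expected project duration μ = 26 days. Critical path: Task 2 → Task 3 → Task 4.

Variance along critical path = 1.778 + 2.778 + 2.778 = 7.333; σ = 2.708 days.
D = μ + z·σ = 26 + 1.645·2.708 = 30.5 days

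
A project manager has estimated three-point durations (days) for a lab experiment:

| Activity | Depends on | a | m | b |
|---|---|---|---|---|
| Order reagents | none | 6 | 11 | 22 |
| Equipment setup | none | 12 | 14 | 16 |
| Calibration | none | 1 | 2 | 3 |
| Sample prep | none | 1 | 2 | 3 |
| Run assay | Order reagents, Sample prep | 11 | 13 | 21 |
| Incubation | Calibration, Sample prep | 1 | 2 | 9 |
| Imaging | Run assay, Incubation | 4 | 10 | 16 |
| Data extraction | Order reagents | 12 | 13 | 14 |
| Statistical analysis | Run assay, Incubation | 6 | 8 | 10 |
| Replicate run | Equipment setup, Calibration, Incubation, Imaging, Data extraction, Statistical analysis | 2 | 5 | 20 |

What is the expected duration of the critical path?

43 days

te_Order reagents = (6 + 4·11 + 22)/6 = 72/6 = 12
te_Equipment setup = (12 + 4·14 + 16)/6 = 84/6 = 14
te_Calibration = (1 + 4·2 + 3)/6 = 12/6 = 2
te_Sample prep = (1 + 4·2 + 3)/6 = 12/6 = 2
te_Run assay = (11 + 4·13 + 21)/6 = 84/6 = 14
te_Incubation = (1 + 4·2 + 9)/6 = 18/6 = 3
te_Imaging = (4 + 4·10 + 16)/6 = 60/6 = 10
te_Data extraction = (12 + 4·13 + 14)/6 = 78/6 = 13
te_Statistical analysis = (6 + 4·8 + 10)/6 = 48/6 = 8
te_Replicate run = (2 + 4·5 + 20)/6 = 42/6 = 7

Forward pass:
ES_Order reagents = 0; EF_Order reagents = 12
ES_Equipment setup = 0; EF_Equipment setup = 14
ES_Calibration = 0; EF_Calibration = 2
ES_Sample prep = 0; EF_Sample prep = 2
ES_Run assay = max(EF_Order reagents=12, EF_Sample prep=2) = 12; EF_Run assay = 12+14 = 26
ES_Incubation = max(EF_Calibration=2, EF_Sample prep=2) = 2; EF_Incubation = 2+3 = 5
ES_Imaging = max(EF_Run assay=26, EF_Incubation=5) = 26; EF_Imaging = 26+10 = 36
ES_Data extraction = 12; EF_Data extraction = 12+13 = 25
ES_Statistical analysis = max(EF_Run assay=26, EF_Incubation=5) = 26; EF_Statistical analysis = 26+8 = 34
ES_Replicate run = max(EF_Equipment setup=14, EF_Calibration=2, EF_Incubation=5, EF_Imaging=36, EF_Data extraction=25, EF_Statistical analysis=34) = 36; EF_Replicate run = 36+7 = 43
Expected project duration μ = 43 days. Critical path: Order reagents → Run assay → Imaging → Replicate run.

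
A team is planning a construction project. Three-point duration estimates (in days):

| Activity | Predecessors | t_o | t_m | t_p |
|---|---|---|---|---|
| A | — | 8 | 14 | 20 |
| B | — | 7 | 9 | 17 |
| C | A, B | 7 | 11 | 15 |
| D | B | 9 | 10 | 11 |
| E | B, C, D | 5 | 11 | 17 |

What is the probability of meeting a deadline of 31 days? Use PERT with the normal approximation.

0.055

te_A = (8 + 4·14 + 20)/6 = 84/6 = 14; σ²_A = ((20−8)/6)² = 4.000
te_B = (7 + 4·9 + 17)/6 = 60/6 = 10; σ²_B = ((17−7)/6)² = 2.778
te_C = (7 + 4·11 + 15)/6 = 66/6 = 11; σ²_C = ((15−7)/6)² = 1.778
te_D = (9 + 4·10 + 11)/6 = 60/6 = 10; σ²_D = ((11−9)/6)² = 0.111
te_E = (5 + 4·11 + 17)/6 = 66/6 = 11; σ²_E = ((17−5)/6)² = 4.000

Forward pass:
ES_A = 0; EF_A = 14
ES_B = 0; EF_B = 10
ES_C = max(EF_A=14, EF_B=10) = 14; EF_C = 14+11 = 25
ES_D = 10; EF_D = 10+10 = 20
ES_E = max(EF_B=10, EF_C=25, EF_D=20) = 25; EF_E = 25+11 = 36
Expected project duration μ = 36 days. Critical path: A → C → E.

Variance along critical path = 4.000 + 1.778 + 4.000 = 9.778; σ = √9.778 = 3.127 days.
Z = (31 − 36) / 3.127 = -1.599
P(T ≤ 31) = Φ(-1.599) ≈ 0.055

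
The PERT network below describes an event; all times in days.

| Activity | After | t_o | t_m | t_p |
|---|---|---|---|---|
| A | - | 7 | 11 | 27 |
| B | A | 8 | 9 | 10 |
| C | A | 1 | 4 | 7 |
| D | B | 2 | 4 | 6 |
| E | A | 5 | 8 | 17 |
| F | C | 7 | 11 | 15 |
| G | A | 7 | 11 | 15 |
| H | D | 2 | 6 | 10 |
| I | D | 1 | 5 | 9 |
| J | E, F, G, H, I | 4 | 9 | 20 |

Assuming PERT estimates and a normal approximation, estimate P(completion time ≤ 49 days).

te_A = (7 + 4·11 + 27)/6 = 78/6 = 13; σ²_A = ((27−7)/6)² = 11.111
te_B = (8 + 4·9 + 10)/6 = 54/6 = 9; σ²_B = ((10−8)/6)² = 0.111
te_C = (1 + 4·4 + 7)/6 = 24/6 = 4; σ²_C = ((7−1)/6)² = 1.000
te_D = (2 + 4·4 + 6)/6 = 24/6 = 4; σ²_D = ((6−2)/6)² = 0.444
te_E = (5 + 4·8 + 17)/6 = 54/6 = 9; σ²_E = ((17−5)/6)² = 4.000
te_F = (7 + 4·11 + 15)/6 = 66/6 = 11; σ²_F = ((15−7)/6)² = 1.778
te_G = (7 + 4·11 + 15)/6 = 66/6 = 11; σ²_G = ((15−7)/6)² = 1.778
te_H = (2 + 4·6 + 10)/6 = 36/6 = 6; σ²_H = ((10−2)/6)² = 1.778
te_I = (1 + 4·5 + 9)/6 = 30/6 = 5; σ²_I = ((9−1)/6)² = 1.778
te_J = (4 + 4·9 + 20)/6 = 60/6 = 10; σ²_J = ((20−4)/6)² = 7.111

Forward pass:
ES_A = 0; EF_A = 13
ES_B = 13; EF_B = 13+9 = 22
ES_C = 13; EF_C = 13+4 = 17
ES_D = 22; EF_D = 22+4 = 26
ES_E = 13; EF_E = 13+9 = 22
ES_F = 17; EF_F = 17+11 = 28
ES_G = 13; EF_G = 13+11 = 24
ES_H = 26; EF_H = 26+6 = 32
ES_I = 26; EF_I = 26+5 = 31
ES_J = max(EF_E=22, EF_F=28, EF_G=24, EF_H=32, EF_I=31) = 32; EF_J = 32+10 = 42
Expected project duration μ = 42 days. Critical path: A → B → D → H → J.

Variance along critical path = 11.111 + 0.111 + 0.444 + 1.778 + 7.111 = 20.556; σ = √20.556 = 4.534 days.
Z = (49 − 42) / 4.534 = 1.544
P(T ≤ 49) = Φ(1.544) ≈ 0.939

0.939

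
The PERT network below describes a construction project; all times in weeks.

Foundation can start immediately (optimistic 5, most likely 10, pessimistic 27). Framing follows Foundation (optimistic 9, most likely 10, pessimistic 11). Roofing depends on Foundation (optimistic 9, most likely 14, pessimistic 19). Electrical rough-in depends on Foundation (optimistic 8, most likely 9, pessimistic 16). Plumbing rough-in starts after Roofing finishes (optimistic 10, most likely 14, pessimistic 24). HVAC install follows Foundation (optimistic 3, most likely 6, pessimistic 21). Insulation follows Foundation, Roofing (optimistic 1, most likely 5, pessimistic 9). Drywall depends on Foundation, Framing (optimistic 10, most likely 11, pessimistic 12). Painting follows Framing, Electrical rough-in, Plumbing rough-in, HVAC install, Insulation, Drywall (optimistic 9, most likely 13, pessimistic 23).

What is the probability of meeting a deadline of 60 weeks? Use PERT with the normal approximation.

te_Foundation = (5 + 4·10 + 27)/6 = 72/6 = 12; σ²_Foundation = ((27−5)/6)² = 13.444
te_Framing = (9 + 4·10 + 11)/6 = 60/6 = 10; σ²_Framing = ((11−9)/6)² = 0.111
te_Roofing = (9 + 4·14 + 19)/6 = 84/6 = 14; σ²_Roofing = ((19−9)/6)² = 2.778
te_Electrical rough-in = (8 + 4·9 + 16)/6 = 60/6 = 10; σ²_Electrical rough-in = ((16−8)/6)² = 1.778
te_Plumbing rough-in = (10 + 4·14 + 24)/6 = 90/6 = 15; σ²_Plumbing rough-in = ((24−10)/6)² = 5.444
te_HVAC install = (3 + 4·6 + 21)/6 = 48/6 = 8; σ²_HVAC install = ((21−3)/6)² = 9.000
te_Insulation = (1 + 4·5 + 9)/6 = 30/6 = 5; σ²_Insulation = ((9−1)/6)² = 1.778
te_Drywall = (10 + 4·11 + 12)/6 = 66/6 = 11; σ²_Drywall = ((12−10)/6)² = 0.111
te_Painting = (9 + 4·13 + 23)/6 = 84/6 = 14; σ²_Painting = ((23−9)/6)² = 5.444

Forward pass:
ES_Foundation = 0; EF_Foundation = 12
ES_Framing = 12; EF_Framing = 12+10 = 22
ES_Roofing = 12; EF_Roofing = 12+14 = 26
ES_Electrical rough-in = 12; EF_Electrical rough-in = 12+10 = 22
ES_Plumbing rough-in = 26; EF_Plumbing rough-in = 26+15 = 41
ES_HVAC install = 12; EF_HVAC install = 12+8 = 20
ES_Insulation = max(EF_Foundation=12, EF_Roofing=26) = 26; EF_Insulation = 26+5 = 31
ES_Drywall = max(EF_Foundation=12, EF_Framing=22) = 22; EF_Drywall = 22+11 = 33
ES_Painting = max(EF_Framing=22, EF_Electrical rough-in=22, EF_Plumbing rough-in=41, EF_HVAC install=20, EF_Insulation=31, EF_Drywall=33) = 41; EF_Painting = 41+14 = 55
Expected project duration μ = 55 weeks. Critical path: Foundation → Roofing → Plumbing rough-in → Painting.

Variance along critical path = 13.444 + 2.778 + 5.444 + 5.444 = 27.111; σ = √27.111 = 5.207 weeks.
Z = (60 − 55) / 5.207 = 0.960
P(T ≤ 60) = Φ(0.960) ≈ 0.832

0.832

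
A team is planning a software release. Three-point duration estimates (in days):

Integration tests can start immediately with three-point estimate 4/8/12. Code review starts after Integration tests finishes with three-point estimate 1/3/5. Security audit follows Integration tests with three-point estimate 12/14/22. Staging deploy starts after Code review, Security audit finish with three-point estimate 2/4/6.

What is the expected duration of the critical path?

te_Integration tests = (4 + 4·8 + 12)/6 = 48/6 = 8
te_Code review = (1 + 4·3 + 5)/6 = 18/6 = 3
te_Security audit = (12 + 4·14 + 22)/6 = 90/6 = 15
te_Staging deploy = (2 + 4·4 + 6)/6 = 24/6 = 4

Forward pass:
ES_Integration tests = 0; EF_Integration tests = 8
ES_Code review = 8; EF_Code review = 8+3 = 11
ES_Security audit = 8; EF_Security audit = 8+15 = 23
ES_Staging deploy = max(EF_Code review=11, EF_Security audit=23) = 23; EF_Staging deploy = 23+4 = 27
Expected project duration μ = 27 days. Critical path: Integration tests → Security audit → Staging deploy.

27 days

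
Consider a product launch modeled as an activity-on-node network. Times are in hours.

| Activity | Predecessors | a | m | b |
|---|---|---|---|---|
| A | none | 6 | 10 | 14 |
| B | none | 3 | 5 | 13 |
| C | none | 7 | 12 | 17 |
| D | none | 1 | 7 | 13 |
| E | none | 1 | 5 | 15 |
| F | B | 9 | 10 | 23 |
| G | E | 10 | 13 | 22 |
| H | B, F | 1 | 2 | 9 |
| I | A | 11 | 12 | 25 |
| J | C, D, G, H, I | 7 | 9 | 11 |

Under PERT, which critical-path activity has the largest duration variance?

te_A = (6 + 4·10 + 14)/6 = 60/6 = 10; σ²_A = ((14−6)/6)² = 1.778
te_B = (3 + 4·5 + 13)/6 = 36/6 = 6; σ²_B = ((13−3)/6)² = 2.778
te_C = (7 + 4·12 + 17)/6 = 72/6 = 12; σ²_C = ((17−7)/6)² = 2.778
te_D = (1 + 4·7 + 13)/6 = 42/6 = 7; σ²_D = ((13−1)/6)² = 4.000
te_E = (1 + 4·5 + 15)/6 = 36/6 = 6; σ²_E = ((15−1)/6)² = 5.444
te_F = (9 + 4·10 + 23)/6 = 72/6 = 12; σ²_F = ((23−9)/6)² = 5.444
te_G = (10 + 4·13 + 22)/6 = 84/6 = 14; σ²_G = ((22−10)/6)² = 4.000
te_H = (1 + 4·2 + 9)/6 = 18/6 = 3; σ²_H = ((9−1)/6)² = 1.778
te_I = (11 + 4·12 + 25)/6 = 84/6 = 14; σ²_I = ((25−11)/6)² = 5.444
te_J = (7 + 4·9 + 11)/6 = 54/6 = 9; σ²_J = ((11−7)/6)² = 0.444

Forward pass:
ES_A = 0; EF_A = 10
ES_B = 0; EF_B = 6
ES_C = 0; EF_C = 12
ES_D = 0; EF_D = 7
ES_E = 0; EF_E = 6
ES_F = 6; EF_F = 6+12 = 18
ES_G = 6; EF_G = 6+14 = 20
ES_H = max(EF_B=6, EF_F=18) = 18; EF_H = 18+3 = 21
ES_I = 10; EF_I = 10+14 = 24
ES_J = max(EF_C=12, EF_D=7, EF_G=20, EF_H=21, EF_I=24) = 24; EF_J = 24+9 = 33
Expected project duration μ = 33 hours. Critical path: A → I → J.

Variances on critical path: σ²_A=1.778, σ²_I=5.444, σ²_J=0.444.
Largest is σ²_I = 5.444.

I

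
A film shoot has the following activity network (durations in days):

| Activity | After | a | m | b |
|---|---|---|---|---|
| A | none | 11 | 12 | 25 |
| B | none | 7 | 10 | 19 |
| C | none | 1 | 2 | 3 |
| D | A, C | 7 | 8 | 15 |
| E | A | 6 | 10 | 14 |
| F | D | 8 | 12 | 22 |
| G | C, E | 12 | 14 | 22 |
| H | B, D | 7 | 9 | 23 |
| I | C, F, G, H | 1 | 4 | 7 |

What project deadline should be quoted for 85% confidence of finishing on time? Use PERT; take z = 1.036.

te_A = (11 + 4·12 + 25)/6 = 84/6 = 14; σ²_A = ((25−11)/6)² = 5.444
te_B = (7 + 4·10 + 19)/6 = 66/6 = 11; σ²_B = ((19−7)/6)² = 4.000
te_C = (1 + 4·2 + 3)/6 = 12/6 = 2; σ²_C = ((3−1)/6)² = 0.111
te_D = (7 + 4·8 + 15)/6 = 54/6 = 9; σ²_D = ((15−7)/6)² = 1.778
te_E = (6 + 4·10 + 14)/6 = 60/6 = 10; σ²_E = ((14−6)/6)² = 1.778
te_F = (8 + 4·12 + 22)/6 = 78/6 = 13; σ²_F = ((22−8)/6)² = 5.444
te_G = (12 + 4·14 + 22)/6 = 90/6 = 15; σ²_G = ((22−12)/6)² = 2.778
te_H = (7 + 4·9 + 23)/6 = 66/6 = 11; σ²_H = ((23−7)/6)² = 7.111
te_I = (1 + 4·4 + 7)/6 = 24/6 = 4; σ²_I = ((7−1)/6)² = 1.000

Forward pass:
ES_A = 0; EF_A = 14
ES_B = 0; EF_B = 11
ES_C = 0; EF_C = 2
ES_D = max(EF_A=14, EF_C=2) = 14; EF_D = 14+9 = 23
ES_E = 14; EF_E = 14+10 = 24
ES_F = 23; EF_F = 23+13 = 36
ES_G = max(EF_C=2, EF_E=24) = 24; EF_G = 24+15 = 39
ES_H = max(EF_B=11, EF_D=23) = 23; EF_H = 23+11 = 34
ES_I = max(EF_C=2, EF_F=36, EF_G=39, EF_H=34) = 39; EF_I = 39+4 = 43
Expected project duration μ = 43 days. Critical path: A → E → G → I.

Variance along critical path = 5.444 + 1.778 + 2.778 + 1.000 = 11.000; σ = 3.317 days.
D = μ + z·σ = 43 + 1.036·3.317 = 46.4 days

46.4 days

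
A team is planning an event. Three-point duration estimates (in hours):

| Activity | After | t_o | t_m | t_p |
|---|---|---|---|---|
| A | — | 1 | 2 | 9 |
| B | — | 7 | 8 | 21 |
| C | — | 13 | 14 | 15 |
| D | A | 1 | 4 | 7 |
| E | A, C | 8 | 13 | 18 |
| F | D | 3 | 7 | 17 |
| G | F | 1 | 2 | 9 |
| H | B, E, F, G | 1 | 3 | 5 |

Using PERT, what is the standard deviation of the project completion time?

te_A = (1 + 4·2 + 9)/6 = 18/6 = 3; σ²_A = ((9−1)/6)² = 1.778
te_B = (7 + 4·8 + 21)/6 = 60/6 = 10; σ²_B = ((21−7)/6)² = 5.444
te_C = (13 + 4·14 + 15)/6 = 84/6 = 14; σ²_C = ((15−13)/6)² = 0.111
te_D = (1 + 4·4 + 7)/6 = 24/6 = 4; σ²_D = ((7−1)/6)² = 1.000
te_E = (8 + 4·13 + 18)/6 = 78/6 = 13; σ²_E = ((18−8)/6)² = 2.778
te_F = (3 + 4·7 + 17)/6 = 48/6 = 8; σ²_F = ((17−3)/6)² = 5.444
te_G = (1 + 4·2 + 9)/6 = 18/6 = 3; σ²_G = ((9−1)/6)² = 1.778
te_H = (1 + 4·3 + 5)/6 = 18/6 = 3; σ²_H = ((5−1)/6)² = 0.444

Forward pass:
ES_A = 0; EF_A = 3
ES_B = 0; EF_B = 10
ES_C = 0; EF_C = 14
ES_D = 3; EF_D = 3+4 = 7
ES_E = max(EF_A=3, EF_C=14) = 14; EF_E = 14+13 = 27
ES_F = 7; EF_F = 7+8 = 15
ES_G = 15; EF_G = 15+3 = 18
ES_H = max(EF_B=10, EF_E=27, EF_F=15, EF_G=18) = 27; EF_H = 27+3 = 30
Expected project duration μ = 30 hours. Critical path: C → E → H.

Variance along critical path = 0.111 + 2.778 + 0.444 = 3.333
σ = √3.333 = 1.826 hours

1.83 hours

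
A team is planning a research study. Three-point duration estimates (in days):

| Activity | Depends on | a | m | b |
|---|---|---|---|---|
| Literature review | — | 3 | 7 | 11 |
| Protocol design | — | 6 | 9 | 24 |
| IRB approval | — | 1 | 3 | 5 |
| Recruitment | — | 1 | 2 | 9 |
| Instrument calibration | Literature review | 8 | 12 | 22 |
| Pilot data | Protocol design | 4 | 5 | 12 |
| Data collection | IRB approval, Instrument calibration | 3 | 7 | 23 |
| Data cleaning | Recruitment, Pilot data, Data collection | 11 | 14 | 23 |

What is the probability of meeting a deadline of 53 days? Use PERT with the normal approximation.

te_Literature review = (3 + 4·7 + 11)/6 = 42/6 = 7; σ²_Literature review = ((11−3)/6)² = 1.778
te_Protocol design = (6 + 4·9 + 24)/6 = 66/6 = 11; σ²_Protocol design = ((24−6)/6)² = 9.000
te_IRB approval = (1 + 4·3 + 5)/6 = 18/6 = 3; σ²_IRB approval = ((5−1)/6)² = 0.444
te_Recruitment = (1 + 4·2 + 9)/6 = 18/6 = 3; σ²_Recruitment = ((9−1)/6)² = 1.778
te_Instrument calibration = (8 + 4·12 + 22)/6 = 78/6 = 13; σ²_Instrument calibration = ((22−8)/6)² = 5.444
te_Pilot data = (4 + 4·5 + 12)/6 = 36/6 = 6; σ²_Pilot data = ((12−4)/6)² = 1.778
te_Data collection = (3 + 4·7 + 23)/6 = 54/6 = 9; σ²_Data collection = ((23−3)/6)² = 11.111
te_Data cleaning = (11 + 4·14 + 23)/6 = 90/6 = 15; σ²_Data cleaning = ((23−11)/6)² = 4.000

Forward pass:
ES_Literature review = 0; EF_Literature review = 7
ES_Protocol design = 0; EF_Protocol design = 11
ES_IRB approval = 0; EF_IRB approval = 3
ES_Recruitment = 0; EF_Recruitment = 3
ES_Instrument calibration = 7; EF_Instrument calibration = 7+13 = 20
ES_Pilot data = 11; EF_Pilot data = 11+6 = 17
ES_Data collection = max(EF_IRB approval=3, EF_Instrument calibration=20) = 20; EF_Data collection = 20+9 = 29
ES_Data cleaning = max(EF_Recruitment=3, EF_Pilot data=17, EF_Data collection=29) = 29; EF_Data cleaning = 29+15 = 44
Expected project duration μ = 44 days. Critical path: Literature review → Instrument calibration → Data collection → Data cleaning.

Variance along critical path = 1.778 + 5.444 + 11.111 + 4.000 = 22.333; σ = √22.333 = 4.726 days.
Z = (53 − 44) / 4.726 = 1.904
P(T ≤ 53) = Φ(1.904) ≈ 0.972

0.972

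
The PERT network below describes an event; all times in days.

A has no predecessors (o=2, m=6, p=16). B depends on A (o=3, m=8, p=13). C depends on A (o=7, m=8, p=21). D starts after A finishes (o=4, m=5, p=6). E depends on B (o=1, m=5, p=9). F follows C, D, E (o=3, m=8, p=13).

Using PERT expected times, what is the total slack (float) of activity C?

te_A = (2 + 4·6 + 16)/6 = 42/6 = 7
te_B = (3 + 4·8 + 13)/6 = 48/6 = 8
te_C = (7 + 4·8 + 21)/6 = 60/6 = 10
te_D = (4 + 4·5 + 6)/6 = 30/6 = 5
te_E = (1 + 4·5 + 9)/6 = 30/6 = 5
te_F = (3 + 4·8 + 13)/6 = 48/6 = 8

Forward pass:
ES_A = 0; EF_A = 7
ES_B = 7; EF_B = 7+8 = 15
ES_C = 7; EF_C = 7+10 = 17
ES_D = 7; EF_D = 7+5 = 12
ES_E = 15; EF_E = 15+5 = 20
ES_F = max(EF_C=17, EF_D=12, EF_E=20) = 20; EF_F = 20+8 = 28
Expected project duration μ = 28 days. Critical path: A → B → E → F.

Backward pass:
LF_F = 28; LS_F = 28−8 = 20
LF_E = LS_F = 20; LS_E = 20−5 = 15
LF_D = LS_F = 20; LS_D = 20−5 = 15
LF_C = LS_F = 20; LS_C = 20−10 = 10
LF_B = LS_E = 15; LS_B = 15−8 = 7
LF_A = min(LS_B=7, LS_C=10, LS_D=15) = 7; LS_A = 7−7 = 0
Slack_C = LS_C − ES_C = 10 − 7 = 3

3 days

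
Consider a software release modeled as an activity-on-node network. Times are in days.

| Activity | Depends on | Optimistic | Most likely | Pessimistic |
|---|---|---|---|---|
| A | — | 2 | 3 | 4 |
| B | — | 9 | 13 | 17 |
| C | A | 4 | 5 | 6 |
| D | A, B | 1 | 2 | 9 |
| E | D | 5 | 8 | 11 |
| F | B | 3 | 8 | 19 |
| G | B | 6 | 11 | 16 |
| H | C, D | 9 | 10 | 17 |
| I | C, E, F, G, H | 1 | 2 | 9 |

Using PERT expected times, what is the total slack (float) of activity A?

te_A = (2 + 4·3 + 4)/6 = 18/6 = 3
te_B = (9 + 4·13 + 17)/6 = 78/6 = 13
te_C = (4 + 4·5 + 6)/6 = 30/6 = 5
te_D = (1 + 4·2 + 9)/6 = 18/6 = 3
te_E = (5 + 4·8 + 11)/6 = 48/6 = 8
te_F = (3 + 4·8 + 19)/6 = 54/6 = 9
te_G = (6 + 4·11 + 16)/6 = 66/6 = 11
te_H = (9 + 4·10 + 17)/6 = 66/6 = 11
te_I = (1 + 4·2 + 9)/6 = 18/6 = 3

Forward pass:
ES_A = 0; EF_A = 3
ES_B = 0; EF_B = 13
ES_C = 3; EF_C = 3+5 = 8
ES_D = max(EF_A=3, EF_B=13) = 13; EF_D = 13+3 = 16
ES_E = 16; EF_E = 16+8 = 24
ES_F = 13; EF_F = 13+9 = 22
ES_G = 13; EF_G = 13+11 = 24
ES_H = max(EF_C=8, EF_D=16) = 16; EF_H = 16+11 = 27
ES_I = max(EF_C=8, EF_E=24, EF_F=22, EF_G=24, EF_H=27) = 27; EF_I = 27+3 = 30
Expected project duration μ = 30 days. Critical path: B → D → H → I.

Backward pass:
LF_I = 30; LS_I = 30−3 = 27
LF_H = LS_I = 27; LS_H = 27−11 = 16
LF_G = LS_I = 27; LS_G = 27−11 = 16
LF_F = LS_I = 27; LS_F = 27−9 = 18
LF_E = LS_I = 27; LS_E = 27−8 = 19
LF_D = min(LS_E=19, LS_H=16) = 16; LS_D = 16−3 = 13
LF_C = min(LS_H=16, LS_I=27) = 16; LS_C = 16−5 = 11
LF_B = min(LS_D=13, LS_F=18, LS_G=16) = 13; LS_B = 13−13 = 0
LF_A = min(LS_C=11, LS_D=13) = 11; LS_A = 11−3 = 8
Slack_A = LS_A − ES_A = 8 − 0 = 8

8 days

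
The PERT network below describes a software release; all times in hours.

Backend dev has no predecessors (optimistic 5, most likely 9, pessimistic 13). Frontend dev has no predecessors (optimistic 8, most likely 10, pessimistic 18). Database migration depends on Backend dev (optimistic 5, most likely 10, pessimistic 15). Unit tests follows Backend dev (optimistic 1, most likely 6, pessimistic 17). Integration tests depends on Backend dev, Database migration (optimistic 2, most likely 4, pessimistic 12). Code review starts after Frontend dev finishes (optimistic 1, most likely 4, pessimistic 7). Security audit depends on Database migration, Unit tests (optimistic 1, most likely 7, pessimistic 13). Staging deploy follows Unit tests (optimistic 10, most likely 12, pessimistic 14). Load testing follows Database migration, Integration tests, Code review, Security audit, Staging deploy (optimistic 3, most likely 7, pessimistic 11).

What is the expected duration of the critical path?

35 hours

te_Backend dev = (5 + 4·9 + 13)/6 = 54/6 = 9
te_Frontend dev = (8 + 4·10 + 18)/6 = 66/6 = 11
te_Database migration = (5 + 4·10 + 15)/6 = 60/6 = 10
te_Unit tests = (1 + 4·6 + 17)/6 = 42/6 = 7
te_Integration tests = (2 + 4·4 + 12)/6 = 30/6 = 5
te_Code review = (1 + 4·4 + 7)/6 = 24/6 = 4
te_Security audit = (1 + 4·7 + 13)/6 = 42/6 = 7
te_Staging deploy = (10 + 4·12 + 14)/6 = 72/6 = 12
te_Load testing = (3 + 4·7 + 11)/6 = 42/6 = 7

Forward pass:
ES_Backend dev = 0; EF_Backend dev = 9
ES_Frontend dev = 0; EF_Frontend dev = 11
ES_Database migration = 9; EF_Database migration = 9+10 = 19
ES_Unit tests = 9; EF_Unit tests = 9+7 = 16
ES_Integration tests = max(EF_Backend dev=9, EF_Database migration=19) = 19; EF_Integration tests = 19+5 = 24
ES_Code review = 11; EF_Code review = 11+4 = 15
ES_Security audit = max(EF_Database migration=19, EF_Unit tests=16) = 19; EF_Security audit = 19+7 = 26
ES_Staging deploy = 16; EF_Staging deploy = 16+12 = 28
ES_Load testing = max(EF_Database migration=19, EF_Integration tests=24, EF_Code review=15, EF_Security audit=26, EF_Staging deploy=28) = 28; EF_Load testing = 28+7 = 35
Expected project duration μ = 35 hours. Critical path: Backend dev → Unit tests → Staging deploy → Load testing.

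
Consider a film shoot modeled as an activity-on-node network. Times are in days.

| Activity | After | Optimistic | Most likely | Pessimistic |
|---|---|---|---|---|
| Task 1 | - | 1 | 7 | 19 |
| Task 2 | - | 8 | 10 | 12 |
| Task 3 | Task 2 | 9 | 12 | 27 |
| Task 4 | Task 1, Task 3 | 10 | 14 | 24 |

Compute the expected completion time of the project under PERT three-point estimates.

39 days

te_Task 1 = (1 + 4·7 + 19)/6 = 48/6 = 8
te_Task 2 = (8 + 4·10 + 12)/6 = 60/6 = 10
te_Task 3 = (9 + 4·12 + 27)/6 = 84/6 = 14
te_Task 4 = (10 + 4·14 + 24)/6 = 90/6 = 15

Forward pass:
ES_Task 1 = 0; EF_Task 1 = 8
ES_Task 2 = 0; EF_Task 2 = 10
ES_Task 3 = 10; EF_Task 3 = 10+14 = 24
ES_Task 4 = max(EF_Task 1=8, EF_Task 3=24) = 24; EF_Task 4 = 24+15 = 39
Expected project duration μ = 39 days. Critical path: Task 2 → Task 3 → Task 4.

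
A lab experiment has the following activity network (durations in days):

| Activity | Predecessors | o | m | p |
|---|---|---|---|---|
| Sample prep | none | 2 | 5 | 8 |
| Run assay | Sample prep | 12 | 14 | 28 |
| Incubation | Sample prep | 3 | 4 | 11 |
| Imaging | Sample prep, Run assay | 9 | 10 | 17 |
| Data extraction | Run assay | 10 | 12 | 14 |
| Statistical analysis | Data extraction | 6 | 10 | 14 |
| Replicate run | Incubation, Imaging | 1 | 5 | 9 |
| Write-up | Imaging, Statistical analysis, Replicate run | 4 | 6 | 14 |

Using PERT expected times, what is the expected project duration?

50 days

te_Sample prep = (2 + 4·5 + 8)/6 = 30/6 = 5
te_Run assay = (12 + 4·14 + 28)/6 = 96/6 = 16
te_Incubation = (3 + 4·4 + 11)/6 = 30/6 = 5
te_Imaging = (9 + 4·10 + 17)/6 = 66/6 = 11
te_Data extraction = (10 + 4·12 + 14)/6 = 72/6 = 12
te_Statistical analysis = (6 + 4·10 + 14)/6 = 60/6 = 10
te_Replicate run = (1 + 4·5 + 9)/6 = 30/6 = 5
te_Write-up = (4 + 4·6 + 14)/6 = 42/6 = 7

Forward pass:
ES_Sample prep = 0; EF_Sample prep = 5
ES_Run assay = 5; EF_Run assay = 5+16 = 21
ES_Incubation = 5; EF_Incubation = 5+5 = 10
ES_Imaging = max(EF_Sample prep=5, EF_Run assay=21) = 21; EF_Imaging = 21+11 = 32
ES_Data extraction = 21; EF_Data extraction = 21+12 = 33
ES_Statistical analysis = 33; EF_Statistical analysis = 33+10 = 43
ES_Replicate run = max(EF_Incubation=10, EF_Imaging=32) = 32; EF_Replicate run = 32+5 = 37
ES_Write-up = max(EF_Imaging=32, EF_Statistical analysis=43, EF_Replicate run=37) = 43; EF_Write-up = 43+7 = 50
Expected project duration μ = 50 days. Critical path: Sample prep → Run assay → Data extraction → Statistical analysis → Write-up.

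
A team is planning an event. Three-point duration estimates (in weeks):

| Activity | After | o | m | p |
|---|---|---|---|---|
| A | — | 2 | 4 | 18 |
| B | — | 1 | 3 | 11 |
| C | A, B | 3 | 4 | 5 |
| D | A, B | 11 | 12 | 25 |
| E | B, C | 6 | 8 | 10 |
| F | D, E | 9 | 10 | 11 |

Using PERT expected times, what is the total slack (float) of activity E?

te_A = (2 + 4·4 + 18)/6 = 36/6 = 6
te_B = (1 + 4·3 + 11)/6 = 24/6 = 4
te_C = (3 + 4·4 + 5)/6 = 24/6 = 4
te_D = (11 + 4·12 + 25)/6 = 84/6 = 14
te_E = (6 + 4·8 + 10)/6 = 48/6 = 8
te_F = (9 + 4·10 + 11)/6 = 60/6 = 10

Forward pass:
ES_A = 0; EF_A = 6
ES_B = 0; EF_B = 4
ES_C = max(EF_A=6, EF_B=4) = 6; EF_C = 6+4 = 10
ES_D = max(EF_A=6, EF_B=4) = 6; EF_D = 6+14 = 20
ES_E = max(EF_B=4, EF_C=10) = 10; EF_E = 10+8 = 18
ES_F = max(EF_D=20, EF_E=18) = 20; EF_F = 20+10 = 30
Expected project duration μ = 30 weeks. Critical path: A → D → F.

Backward pass:
LF_F = 30; LS_F = 30−10 = 20
LF_E = LS_F = 20; LS_E = 20−8 = 12
LF_D = LS_F = 20; LS_D = 20−14 = 6
LF_C = LS_E = 12; LS_C = 12−4 = 8
LF_B = min(LS_C=8, LS_D=6, LS_E=12) = 6; LS_B = 6−4 = 2
LF_A = min(LS_C=8, LS_D=6) = 6; LS_A = 6−6 = 0
Slack_E = LS_E − ES_E = 12 − 10 = 2

2 weeks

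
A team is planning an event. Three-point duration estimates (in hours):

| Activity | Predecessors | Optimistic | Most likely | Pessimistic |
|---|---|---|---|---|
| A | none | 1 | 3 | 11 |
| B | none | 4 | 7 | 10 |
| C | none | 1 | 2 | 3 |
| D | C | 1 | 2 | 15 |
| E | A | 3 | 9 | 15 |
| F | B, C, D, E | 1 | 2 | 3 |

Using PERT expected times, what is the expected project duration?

te_A = (1 + 4·3 + 11)/6 = 24/6 = 4
te_B = (4 + 4·7 + 10)/6 = 42/6 = 7
te_C = (1 + 4·2 + 3)/6 = 12/6 = 2
te_D = (1 + 4·2 + 15)/6 = 24/6 = 4
te_E = (3 + 4·9 + 15)/6 = 54/6 = 9
te_F = (1 + 4·2 + 3)/6 = 12/6 = 2

Forward pass:
ES_A = 0; EF_A = 4
ES_B = 0; EF_B = 7
ES_C = 0; EF_C = 2
ES_D = 2; EF_D = 2+4 = 6
ES_E = 4; EF_E = 4+9 = 13
ES_F = max(EF_B=7, EF_C=2, EF_D=6, EF_E=13) = 13; EF_F = 13+2 = 15
Expected project duration μ = 15 hours. Critical path: A → E → F.

15 hours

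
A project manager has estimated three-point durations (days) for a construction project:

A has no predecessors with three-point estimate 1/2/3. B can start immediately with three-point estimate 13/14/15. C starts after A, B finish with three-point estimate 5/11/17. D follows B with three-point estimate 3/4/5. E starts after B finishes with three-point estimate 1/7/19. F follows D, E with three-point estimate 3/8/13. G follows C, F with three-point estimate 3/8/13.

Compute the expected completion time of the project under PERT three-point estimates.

te_A = (1 + 4·2 + 3)/6 = 12/6 = 2
te_B = (13 + 4·14 + 15)/6 = 84/6 = 14
te_C = (5 + 4·11 + 17)/6 = 66/6 = 11
te_D = (3 + 4·4 + 5)/6 = 24/6 = 4
te_E = (1 + 4·7 + 19)/6 = 48/6 = 8
te_F = (3 + 4·8 + 13)/6 = 48/6 = 8
te_G = (3 + 4·8 + 13)/6 = 48/6 = 8

Forward pass:
ES_A = 0; EF_A = 2
ES_B = 0; EF_B = 14
ES_C = max(EF_A=2, EF_B=14) = 14; EF_C = 14+11 = 25
ES_D = 14; EF_D = 14+4 = 18
ES_E = 14; EF_E = 14+8 = 22
ES_F = max(EF_D=18, EF_E=22) = 22; EF_F = 22+8 = 30
ES_G = max(EF_C=25, EF_F=30) = 30; EF_G = 30+8 = 38
Expected project duration μ = 38 days. Critical path: B → E → F → G.

38 days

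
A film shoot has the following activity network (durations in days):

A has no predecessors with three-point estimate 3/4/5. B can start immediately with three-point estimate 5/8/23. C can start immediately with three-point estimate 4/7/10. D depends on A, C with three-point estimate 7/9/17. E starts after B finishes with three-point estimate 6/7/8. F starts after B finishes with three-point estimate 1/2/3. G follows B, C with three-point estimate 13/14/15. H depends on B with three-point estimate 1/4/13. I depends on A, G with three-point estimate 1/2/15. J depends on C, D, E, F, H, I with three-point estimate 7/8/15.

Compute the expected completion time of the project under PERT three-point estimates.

te_A = (3 + 4·4 + 5)/6 = 24/6 = 4
te_B = (5 + 4·8 + 23)/6 = 60/6 = 10
te_C = (4 + 4·7 + 10)/6 = 42/6 = 7
te_D = (7 + 4·9 + 17)/6 = 60/6 = 10
te_E = (6 + 4·7 + 8)/6 = 42/6 = 7
te_F = (1 + 4·2 + 3)/6 = 12/6 = 2
te_G = (13 + 4·14 + 15)/6 = 84/6 = 14
te_H = (1 + 4·4 + 13)/6 = 30/6 = 5
te_I = (1 + 4·2 + 15)/6 = 24/6 = 4
te_J = (7 + 4·8 + 15)/6 = 54/6 = 9

Forward pass:
ES_A = 0; EF_A = 4
ES_B = 0; EF_B = 10
ES_C = 0; EF_C = 7
ES_D = max(EF_A=4, EF_C=7) = 7; EF_D = 7+10 = 17
ES_E = 10; EF_E = 10+7 = 17
ES_F = 10; EF_F = 10+2 = 12
ES_G = max(EF_B=10, EF_C=7) = 10; EF_G = 10+14 = 24
ES_H = 10; EF_H = 10+5 = 15
ES_I = max(EF_A=4, EF_G=24) = 24; EF_I = 24+4 = 28
ES_J = max(EF_C=7, EF_D=17, EF_E=17, EF_F=12, EF_H=15, EF_I=28) = 28; EF_J = 28+9 = 37
Expected project duration μ = 37 days. Critical path: B → G → I → J.

37 days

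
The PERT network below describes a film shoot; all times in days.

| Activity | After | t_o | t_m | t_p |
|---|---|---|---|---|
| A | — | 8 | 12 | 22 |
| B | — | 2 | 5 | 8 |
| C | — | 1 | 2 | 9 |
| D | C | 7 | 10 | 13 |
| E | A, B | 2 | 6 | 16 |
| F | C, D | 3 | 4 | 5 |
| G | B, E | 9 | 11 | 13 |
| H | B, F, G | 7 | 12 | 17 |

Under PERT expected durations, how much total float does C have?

14 days

te_A = (8 + 4·12 + 22)/6 = 78/6 = 13
te_B = (2 + 4·5 + 8)/6 = 30/6 = 5
te_C = (1 + 4·2 + 9)/6 = 18/6 = 3
te_D = (7 + 4·10 + 13)/6 = 60/6 = 10
te_E = (2 + 4·6 + 16)/6 = 42/6 = 7
te_F = (3 + 4·4 + 5)/6 = 24/6 = 4
te_G = (9 + 4·11 + 13)/6 = 66/6 = 11
te_H = (7 + 4·12 + 17)/6 = 72/6 = 12

Forward pass:
ES_A = 0; EF_A = 13
ES_B = 0; EF_B = 5
ES_C = 0; EF_C = 3
ES_D = 3; EF_D = 3+10 = 13
ES_E = max(EF_A=13, EF_B=5) = 13; EF_E = 13+7 = 20
ES_F = max(EF_C=3, EF_D=13) = 13; EF_F = 13+4 = 17
ES_G = max(EF_B=5, EF_E=20) = 20; EF_G = 20+11 = 31
ES_H = max(EF_B=5, EF_F=17, EF_G=31) = 31; EF_H = 31+12 = 43
Expected project duration μ = 43 days. Critical path: A → E → G → H.

Backward pass:
LF_H = 43; LS_H = 43−12 = 31
LF_G = LS_H = 31; LS_G = 31−11 = 20
LF_F = LS_H = 31; LS_F = 31−4 = 27
LF_E = LS_G = 20; LS_E = 20−7 = 13
LF_D = LS_F = 27; LS_D = 27−10 = 17
LF_C = min(LS_D=17, LS_F=27) = 17; LS_C = 17−3 = 14
LF_B = min(LS_E=13, LS_G=20, LS_H=31) = 13; LS_B = 13−5 = 8
LF_A = LS_E = 13; LS_A = 13−13 = 0
Slack_C = LS_C − ES_C = 14 − 0 = 14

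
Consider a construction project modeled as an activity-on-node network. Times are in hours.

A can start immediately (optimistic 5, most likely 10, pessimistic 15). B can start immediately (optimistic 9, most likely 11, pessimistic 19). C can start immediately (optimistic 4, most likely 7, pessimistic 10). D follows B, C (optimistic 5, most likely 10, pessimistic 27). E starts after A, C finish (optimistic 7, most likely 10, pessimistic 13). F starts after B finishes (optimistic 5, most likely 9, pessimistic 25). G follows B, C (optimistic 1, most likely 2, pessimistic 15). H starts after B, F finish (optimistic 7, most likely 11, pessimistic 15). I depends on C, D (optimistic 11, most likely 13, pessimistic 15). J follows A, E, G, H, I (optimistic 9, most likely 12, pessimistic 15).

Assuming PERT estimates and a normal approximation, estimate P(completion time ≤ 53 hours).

te_A = (5 + 4·10 + 15)/6 = 60/6 = 10; σ²_A = ((15−5)/6)² = 2.778
te_B = (9 + 4·11 + 19)/6 = 72/6 = 12; σ²_B = ((19−9)/6)² = 2.778
te_C = (4 + 4·7 + 10)/6 = 42/6 = 7; σ²_C = ((10−4)/6)² = 1.000
te_D = (5 + 4·10 + 27)/6 = 72/6 = 12; σ²_D = ((27−5)/6)² = 13.444
te_E = (7 + 4·10 + 13)/6 = 60/6 = 10; σ²_E = ((13−7)/6)² = 1.000
te_F = (5 + 4·9 + 25)/6 = 66/6 = 11; σ²_F = ((25−5)/6)² = 11.111
te_G = (1 + 4·2 + 15)/6 = 24/6 = 4; σ²_G = ((15−1)/6)² = 5.444
te_H = (7 + 4·11 + 15)/6 = 66/6 = 11; σ²_H = ((15−7)/6)² = 1.778
te_I = (11 + 4·13 + 15)/6 = 78/6 = 13; σ²_I = ((15−11)/6)² = 0.444
te_J = (9 + 4·12 + 15)/6 = 72/6 = 12; σ²_J = ((15−9)/6)² = 1.000

Forward pass:
ES_A = 0; EF_A = 10
ES_B = 0; EF_B = 12
ES_C = 0; EF_C = 7
ES_D = max(EF_B=12, EF_C=7) = 12; EF_D = 12+12 = 24
ES_E = max(EF_A=10, EF_C=7) = 10; EF_E = 10+10 = 20
ES_F = 12; EF_F = 12+11 = 23
ES_G = max(EF_B=12, EF_C=7) = 12; EF_G = 12+4 = 16
ES_H = max(EF_B=12, EF_F=23) = 23; EF_H = 23+11 = 34
ES_I = max(EF_C=7, EF_D=24) = 24; EF_I = 24+13 = 37
ES_J = max(EF_A=10, EF_E=20, EF_G=16, EF_H=34, EF_I=37) = 37; EF_J = 37+12 = 49
Expected project duration μ = 49 hours. Critical path: B → D → I → J.

Variance along critical path = 2.778 + 13.444 + 0.444 + 1.000 = 17.667; σ = √17.667 = 4.203 hours.
Z = (53 − 49) / 4.203 = 0.952
P(T ≤ 53) = Φ(0.952) ≈ 0.829

0.829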